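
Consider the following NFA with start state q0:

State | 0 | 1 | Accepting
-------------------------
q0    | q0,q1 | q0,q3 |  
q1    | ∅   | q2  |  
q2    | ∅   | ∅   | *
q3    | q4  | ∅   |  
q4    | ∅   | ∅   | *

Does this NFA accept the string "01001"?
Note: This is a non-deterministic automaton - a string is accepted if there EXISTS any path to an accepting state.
Track the set of states the NFA could be in: start {q0}
Read '0': {q0} → {q0, q1}
Read '1': {q0, q1} → {q0, q2, q3}
Read '0': {q0, q2, q3} → {q0, q1, q4}
Read '0': {q0, q1, q4} → {q0, q1}
Read '1': {q0, q1} → {q0, q2, q3}
Final set {q0, q2, q3} contains accepting state(s) {q2} → accepted.

Final answer: Yes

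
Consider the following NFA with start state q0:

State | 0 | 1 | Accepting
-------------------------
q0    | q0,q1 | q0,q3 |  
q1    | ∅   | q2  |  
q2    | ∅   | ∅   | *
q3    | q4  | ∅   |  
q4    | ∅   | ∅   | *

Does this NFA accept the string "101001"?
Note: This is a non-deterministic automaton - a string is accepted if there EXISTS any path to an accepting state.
Track the set of states the NFA could be in: start {q0}
Read '1': {q0} → {q0, q3}
Read '0': {q0, q3} → {q0, q1, q4}
Read '1': {q0, q1, q4} → {q0, q2, q3}
Read '0': {q0, q2, q3} → {q0, q1, q4}
Read '0': {q0, q1, q4} → {q0, q1}
Read '1': {q0, q1} → {q0, q2, q3}
Final set {q0, q2, q3} contains accepting state(s) {q2} → accepted.

Final answer: Yes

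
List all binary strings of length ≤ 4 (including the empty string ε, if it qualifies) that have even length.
Checking every binary string of length 0 to 4:
  Length 0: accepted: ε | rejected: (none)
  Length 1: accepted: (none) | rejected: 0, 1
  Length 2: accepted: 00, 01, 10, 11 | rejected: (none)
  Length 3: accepted: (none) | rejected: 000, 001, 010, 011, 100, 101, 110, 111
  Length 4: accepted: 0000, 0001, 0010, 0011, 0100, 0101, 0110, 0111, 1000, 1001, 1010, 1011, 1100, 1101, 1110, 1111 | rejected: (none)
Total: 21 string(s).

Final answer: ε, 00, 01, 10, 11, 0000, 0001, 0010, 0011, 0100, 0101, 0110, 0111, 1000, 1001, 1010, 1011, 1100, 1101, 1110, 1111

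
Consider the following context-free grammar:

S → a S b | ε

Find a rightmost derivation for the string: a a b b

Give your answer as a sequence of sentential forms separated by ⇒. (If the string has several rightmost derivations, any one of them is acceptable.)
Start with S.
Step 1: the rightmost non-terminal is S; apply S → a S b:  a S b
Step 2: the rightmost non-terminal is S; apply S → a S b:  a a S b b
Step 3: the rightmost non-terminal is S; apply S → ε:  a a b b

Final answer: S ⇒ a S b ⇒ a a S b b ⇒ a a b b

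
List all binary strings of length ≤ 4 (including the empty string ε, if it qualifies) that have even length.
Checking every binary string of length 0 to 4:
  Length 0: accepted: ε | rejected: (none)
  Length 1: accepted: (none) | rejected: 0, 1
  Length 2: accepted: 00, 01, 10, 11 | rejected: (none)
  Length 3: accepted: (none) | rejected: 000, 001, 010, 011, 100, 101, 110, 111
  Length 4: accepted: 0000, 0001, 0010, 0011, 0100, 0101, 0110, 0111, 1000, 1001, 1010, 1011, 1100, 1101, 1110, 1111 | rejected: (none)
Total: 21 string(s).

Final answer: ε, 00, 01, 10, 11, 0000, 0001, 0010, 0011, 0100, 0101, 0110, 0111, 1000, 1001, 1010, 1011, 1100, 1101, 1110, 1111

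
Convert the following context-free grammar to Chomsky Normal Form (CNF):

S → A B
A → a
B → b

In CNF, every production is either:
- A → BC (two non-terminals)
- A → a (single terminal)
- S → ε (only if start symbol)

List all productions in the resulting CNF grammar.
The grammar has no ε-productions or unit productions to eliminate.
S → A B is already in CNF (two non-terminals) – keep it.
A → a is already in CNF (single terminal) – keep it.
B → b is already in CNF (single terminal) – keep it.
Resulting CNF grammar (3 productions): A → a; B → b; S → A B

Final answer: A → a; B → b; S → A B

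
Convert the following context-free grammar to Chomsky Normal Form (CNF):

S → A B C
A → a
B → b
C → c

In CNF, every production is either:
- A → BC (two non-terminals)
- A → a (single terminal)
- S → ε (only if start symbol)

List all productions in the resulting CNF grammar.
The grammar has no ε-productions or unit productions to eliminate.
A → a is already in CNF (single terminal) – keep it.
B → b is already in CNF (single terminal) – keep it.
C → c is already in CNF (single terminal) – keep it.
S → A B C has 3 symbols on the right: break it into binary productions S → A X0, X0 → B C.
Resulting CNF grammar (5 productions): A → a; B → b; C → c; S → A X0; X0 → B C

Final answer: A → a; B → b; C → c; S → A X0; X0 → B C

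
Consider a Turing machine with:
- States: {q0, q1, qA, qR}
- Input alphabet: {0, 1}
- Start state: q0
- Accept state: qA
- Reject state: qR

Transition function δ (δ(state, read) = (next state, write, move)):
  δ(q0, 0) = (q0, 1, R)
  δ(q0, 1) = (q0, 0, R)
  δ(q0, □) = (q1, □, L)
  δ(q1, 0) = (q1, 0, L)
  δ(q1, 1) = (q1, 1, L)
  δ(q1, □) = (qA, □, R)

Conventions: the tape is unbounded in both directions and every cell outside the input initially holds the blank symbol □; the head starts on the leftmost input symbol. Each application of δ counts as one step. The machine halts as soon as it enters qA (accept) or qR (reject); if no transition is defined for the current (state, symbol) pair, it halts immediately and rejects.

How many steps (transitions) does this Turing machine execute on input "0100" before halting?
Step 0: [q0]0100 (head at position 0)
Step 1: δ(q0, 0) = (q0, 1, R)  ⊢  1[q0]100 (head at position 1)
Step 2: δ(q0, 1) = (q0, 0, R)  ⊢  10[q0]00 (head at position 2)
Step 3: δ(q0, 0) = (q0, 1, R)  ⊢  101[q0]0 (head at position 3)
Step 4: δ(q0, 0) = (q0, 1, R)  ⊢  1011[q0]□ (head at position 4)
Step 5: δ(q0, □) = (q1, □, L)  ⊢  101[q1]1□ (head at position 3)
Step 6: δ(q1, 1) = (q1, 1, L)  ⊢  10[q1]11□ (head at position 2)
Step 7: δ(q1, 1) = (q1, 1, L)  ⊢  1[q1]011□ (head at position 1)
Step 8: δ(q1, 0) = (q1, 0, L)  ⊢  [q1]1011□ (head at position 0)
Step 9: δ(q1, 1) = (q1, 1, L)  ⊢  [q1]□1011□ (head at position -1)
Step 10: δ(q1, □) = (qA, □, R)  ⊢  □[qA]1011□ (head at position 0)
The machine is in qA, so it halts and accepts.
Number of transitions executed: 10.

Final answer: 10 steps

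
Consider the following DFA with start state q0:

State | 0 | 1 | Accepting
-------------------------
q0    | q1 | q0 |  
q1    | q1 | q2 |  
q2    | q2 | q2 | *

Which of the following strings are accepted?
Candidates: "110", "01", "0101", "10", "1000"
"110": q0 → q0 → q0 → q1; q1 is not accepting → rejected
"01": q0 → q1 → q2; q2 is accepting → accepted
"0101": q0 → q1 → q2 → q2 → q2; q2 is accepting → accepted
"10": q0 → q0 → q1; q1 is not accepting → rejected
"1000": q0 → q0 → q1 → q1 → q1; q1 is not accepting → rejected

Final answer: "01", "0101"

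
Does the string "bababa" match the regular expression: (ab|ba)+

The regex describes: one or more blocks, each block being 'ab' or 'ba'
Yes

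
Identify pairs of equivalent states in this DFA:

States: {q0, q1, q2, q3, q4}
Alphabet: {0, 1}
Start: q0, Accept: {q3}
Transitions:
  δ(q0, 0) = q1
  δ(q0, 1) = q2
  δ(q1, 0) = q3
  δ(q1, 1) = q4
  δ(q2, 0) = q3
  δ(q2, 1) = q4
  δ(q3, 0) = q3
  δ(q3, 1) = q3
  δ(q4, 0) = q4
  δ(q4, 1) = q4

Using the table-filling algorithm:
Round 0 – mark pairs where exactly one state is accepting: (q0,q3), (q1,q3), (q2,q3), (q3,q4)
Round 1 – newly marked: (q0,q1) [on 0: q1 vs q3, already marked]; (q0,q2) [on 0: q1 vs q3, already marked]; (q1,q4) [on 0: q3 vs q4, already marked]; (q2,q4) [on 0: q3 vs q4, already marked]
Round 2 – newly marked: (q0,q4) [on 0: q1 vs q4, already marked]
No further pairs can be marked.
(q1, q2) unmarked: δ(q1,0)=q3, δ(q2,0)=q3; δ(q1,1)=q4, δ(q2,1)=q4 → equivalent
Equivalent pairs: (q1, q2)

Final answer: Equivalent pairs: (q1, q2)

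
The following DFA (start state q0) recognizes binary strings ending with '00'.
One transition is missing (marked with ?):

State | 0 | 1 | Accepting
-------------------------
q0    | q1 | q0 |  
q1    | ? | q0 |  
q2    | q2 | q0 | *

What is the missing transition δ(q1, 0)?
q2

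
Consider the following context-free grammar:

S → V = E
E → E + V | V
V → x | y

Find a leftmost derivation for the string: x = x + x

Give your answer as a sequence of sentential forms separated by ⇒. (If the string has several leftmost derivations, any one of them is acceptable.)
Start with S.
Step 1: the leftmost non-terminal is S; apply S → V = E:  V = E
Step 2: the leftmost non-terminal is V; apply V → x:  x = E
Step 3: the leftmost non-terminal is E; apply E → E + V:  x = E + V
Step 4: the leftmost non-terminal is E; apply E → V:  x = V + V
Step 5: the leftmost non-terminal is V; apply V → x:  x = x + V
Step 6: the leftmost non-terminal is V; apply V → x:  x = x + x

Final answer: S ⇒ V = E ⇒ x = E ⇒ x = E + V ⇒ x = V + V ⇒ x = x + V ⇒ x = x + x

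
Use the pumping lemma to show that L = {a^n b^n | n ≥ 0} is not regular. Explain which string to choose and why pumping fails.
Language: L = {a^n b^n | n ≥ 0} (equal numbers of a's followed by b's)
Step 1: Assume for contradiction that L is regular, with pumping length p.
Step 2: Choose s = a^p b^p. Then s ∈ L (it has p a's followed by p b's) and |s| ≥ p.
Step 3: Consider any decomposition s = xyz with |xy| ≤ p and |y| > 0. Since |xy| ≤ p and the first p symbols of s are all a's, y = a^k for some k with 1 ≤ k ≤ p.
Step 4: Pumping up (i = 2): xy²z = a^(p+k) b^p, which has more a's than b's, so xy²z ∉ L.
This contradicts the pumping lemma, so L is not regular.

Final answer: Choose s = a^p b^p. Since |xy| ≤ p, y = a^k with k ≥ 1. Then xy²z = a^(p+k) b^p ∉ L.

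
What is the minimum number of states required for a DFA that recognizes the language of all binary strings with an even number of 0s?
Language: binary strings with an even number of 0s
Lower bound (Myhill–Nerode): the prefixes ε, 0 are pairwise distinguishable:
  ε vs 0: suffix ε distinguishes them (ε has zero 0s (accepted), 0 has one 0 (rejected))
So any DFA needs at least 2 states.
Upper bound: a DFA with 2 states exists (one state per class above).
Minimum states: 2

Final answer: 2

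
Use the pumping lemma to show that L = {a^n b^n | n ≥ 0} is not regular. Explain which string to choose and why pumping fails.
Language: L = {a^n b^n | n ≥ 0} (equal numbers of a's followed by b's)
Step 1: Assume for contradiction that L is regular, with pumping length p.
Step 2: Choose s = a^p b^p. Then s ∈ L (it has p a's followed by p b's) and |s| ≥ p.
Step 3: Consider any decomposition s = xyz with |xy| ≤ p and |y| > 0. Since |xy| ≤ p and the first p symbols of s are all a's, y = a^k for some k with 1 ≤ k ≤ p.
Step 4: Pumping up (i = 2): xy²z = a^(p+k) b^p, which has more a's than b's, so xy²z ∉ L.
This contradicts the pumping lemma, so L is not regular.

Final answer: Choose s = a^p b^p. Since |xy| ≤ p, y = a^k with k ≥ 1. Then xy²z = a^(p+k) b^p ∉ L.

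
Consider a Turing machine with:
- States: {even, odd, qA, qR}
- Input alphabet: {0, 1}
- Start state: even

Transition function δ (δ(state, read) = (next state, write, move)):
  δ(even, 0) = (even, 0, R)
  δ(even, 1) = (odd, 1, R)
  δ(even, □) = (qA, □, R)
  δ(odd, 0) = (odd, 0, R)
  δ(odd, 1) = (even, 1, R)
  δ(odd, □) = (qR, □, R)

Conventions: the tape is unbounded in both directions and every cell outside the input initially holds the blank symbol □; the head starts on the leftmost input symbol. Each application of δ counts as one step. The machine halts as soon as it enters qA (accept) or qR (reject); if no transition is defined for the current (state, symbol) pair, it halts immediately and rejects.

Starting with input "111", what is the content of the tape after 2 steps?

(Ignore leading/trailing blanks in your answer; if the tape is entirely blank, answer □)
Step 0: [even]111 (head at position 0)
Step 1: δ(even, 1) = (odd, 1, R)  ⊢  1[odd]11 (head at position 1)
Step 2: δ(odd, 1) = (even, 1, R)  ⊢  11[even]1 (head at position 2)
Tape after 2 steps (ignoring surrounding blanks): 111

Final answer: Tape: 111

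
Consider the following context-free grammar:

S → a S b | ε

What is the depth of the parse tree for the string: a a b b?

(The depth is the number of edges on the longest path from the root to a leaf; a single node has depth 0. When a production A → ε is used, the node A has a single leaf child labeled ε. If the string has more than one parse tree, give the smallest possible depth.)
The only parse tree applies S → a S b 2 times (once per matching a…b pair) and then S → ε.
The S nodes sit at depths 0, 1, …, 2; the innermost S (depth 2) has the single child ε at depth 3.
The terminal leaves a, b are at depths 1..2, so the longest root-to-leaf path is S → S → … → S → ε with 3 edges.
Depth = 3.

Final answer: 3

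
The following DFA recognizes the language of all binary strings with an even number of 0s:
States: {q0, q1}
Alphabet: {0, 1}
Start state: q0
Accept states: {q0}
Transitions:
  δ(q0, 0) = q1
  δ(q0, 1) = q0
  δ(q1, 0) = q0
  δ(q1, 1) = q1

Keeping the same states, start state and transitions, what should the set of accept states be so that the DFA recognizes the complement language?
The DFA is complete (every state has a transition on every symbol), so the complement
is recognized by the same DFA with accepting and non-accepting states swapped.
Original accept states: {q0}
Complement accept states = All states - Original accept states
= {q0, q1} - {q0}
= {q1}
Complement language: strings with an ODD number of 0s

Final answer: {q1}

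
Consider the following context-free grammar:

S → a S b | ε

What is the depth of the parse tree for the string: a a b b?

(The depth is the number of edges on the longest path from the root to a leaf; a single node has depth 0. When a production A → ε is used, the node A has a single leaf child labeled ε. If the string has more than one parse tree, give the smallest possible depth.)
The only parse tree applies S → a S b 2 times (once per matching a…b pair) and then S → ε.
The S nodes sit at depths 0, 1, …, 2; the innermost S (depth 2) has the single child ε at depth 3.
The terminal leaves a, b are at depths 1..2, so the longest root-to-leaf path is S → S → … → S → ε with 3 edges.
Depth = 3.

Final answer: 3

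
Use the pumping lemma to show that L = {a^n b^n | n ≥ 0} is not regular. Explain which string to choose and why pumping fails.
Language: L = {a^n b^n | n ≥ 0} (equal numbers of a's followed by b's)
Step 1: Assume for contradiction that L is regular, with pumping length p.
Step 2: Choose s = a^p b^p. Then s ∈ L (it has p a's followed by p b's) and |s| ≥ p.
Step 3: Consider any decomposition s = xyz with |xy| ≤ p and |y| > 0. Since |xy| ≤ p and the first p symbols of s are all a's, y = a^k for some k with 1 ≤ k ≤ p.
Step 4: Pumping up (i = 2): xy²z = a^(p+k) b^p, which has more a's than b's, so xy²z ∉ L.
This contradicts the pumping lemma, so L is not regular.

Final answer: Choose s = a^p b^p. Since |xy| ≤ p, y = a^k with k ≥ 1. Then xy²z = a^(p+k) b^p ∉ L.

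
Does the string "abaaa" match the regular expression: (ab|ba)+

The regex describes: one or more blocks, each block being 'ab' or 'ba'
No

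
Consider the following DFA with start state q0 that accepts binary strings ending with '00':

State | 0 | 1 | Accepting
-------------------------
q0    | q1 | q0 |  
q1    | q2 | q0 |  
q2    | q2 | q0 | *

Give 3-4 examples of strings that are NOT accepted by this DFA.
Any strings that end in a non-accepting state work; for example:
"01": q0 → q1 → q0; q0 is not accepting → rejected
"0110": q0 → q1 → q0 → q0 → q1; q1 is not accepting → rejected
"1010": q0 → q0 → q1 → q0 → q1; q1 is not accepting → rejected
"1110": q0 → q0 → q0 → q0 → q1; q1 is not accepting → rejected

Final answer: "01", "0110", "1010", "1110"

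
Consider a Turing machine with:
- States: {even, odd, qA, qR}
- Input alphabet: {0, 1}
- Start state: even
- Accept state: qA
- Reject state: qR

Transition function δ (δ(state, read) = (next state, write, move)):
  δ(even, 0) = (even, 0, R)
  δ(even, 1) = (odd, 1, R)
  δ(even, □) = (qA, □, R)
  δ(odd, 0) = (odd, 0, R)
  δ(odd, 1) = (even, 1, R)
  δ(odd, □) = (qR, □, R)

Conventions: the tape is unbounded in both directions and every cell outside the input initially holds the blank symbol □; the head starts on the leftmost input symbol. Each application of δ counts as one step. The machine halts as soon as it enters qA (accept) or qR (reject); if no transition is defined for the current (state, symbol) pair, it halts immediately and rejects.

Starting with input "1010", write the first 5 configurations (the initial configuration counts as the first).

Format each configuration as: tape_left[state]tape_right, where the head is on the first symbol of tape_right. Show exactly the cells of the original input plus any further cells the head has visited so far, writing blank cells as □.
Step 0: [even]1010 (head at position 0)
Step 1: δ(even, 1) = (odd, 1, R)  ⊢  1[odd]010 (head at position 1)
Step 2: δ(odd, 0) = (odd, 0, R)  ⊢  10[odd]10 (head at position 2)
Step 3: δ(odd, 1) = (even, 1, R)  ⊢  101[even]0 (head at position 3)
Step 4: δ(even, 0) = (even, 0, R)  ⊢  1010[even]□ (head at position 4)

Final answer: [even]1010 ⊢ 1[odd]010 ⊢ 10[odd]10 ⊢ 101[even]0 ⊢ 1010[even]□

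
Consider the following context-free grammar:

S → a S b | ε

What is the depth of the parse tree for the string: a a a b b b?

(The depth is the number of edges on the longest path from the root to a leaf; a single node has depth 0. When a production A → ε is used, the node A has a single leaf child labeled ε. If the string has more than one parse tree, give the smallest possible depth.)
The only parse tree applies S → a S b 3 times (once per matching a…b pair) and then S → ε.
The S nodes sit at depths 0, 1, …, 3; the innermost S (depth 3) has the single child ε at depth 4.
The terminal leaves a, b are at depths 1..3, so the longest root-to-leaf path is S → S → … → S → ε with 4 edges.
Depth = 4.

Final answer: 4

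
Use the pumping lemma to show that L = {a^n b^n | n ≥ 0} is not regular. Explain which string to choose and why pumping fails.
Language: L = {a^n b^n | n ≥ 0} (equal numbers of a's followed by b's)
Step 1: Assume for contradiction that L is regular, with pumping length p.
Step 2: Choose s = a^p b^p. Then s ∈ L (it has p a's followed by p b's) and |s| ≥ p.
Step 3: Consider any decomposition s = xyz with |xy| ≤ p and |y| > 0. Since |xy| ≤ p and the first p symbols of s are all a's, y = a^k for some k with 1 ≤ k ≤ p.
Step 4: Pumping up (i = 2): xy²z = a^(p+k) b^p, which has more a's than b's, so xy²z ∉ L.
This contradicts the pumping lemma, so L is not regular.

Final answer: Choose s = a^p b^p. Since |xy| ≤ p, y = a^k with k ≥ 1. Then xy²z = a^(p+k) b^p ∉ L.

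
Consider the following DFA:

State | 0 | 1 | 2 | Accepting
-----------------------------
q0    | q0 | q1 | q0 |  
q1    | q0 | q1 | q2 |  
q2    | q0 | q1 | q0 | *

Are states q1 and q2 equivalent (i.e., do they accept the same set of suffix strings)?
Try the suffix ε (the empty string).
From q1: q1 — not accepting.
From q2: q2 — accepting.
The two states disagree on this suffix, so they are not equivalent.

Final answer: No. Distinguishing string: ε (the empty string) - accepted from q2 but not from q1.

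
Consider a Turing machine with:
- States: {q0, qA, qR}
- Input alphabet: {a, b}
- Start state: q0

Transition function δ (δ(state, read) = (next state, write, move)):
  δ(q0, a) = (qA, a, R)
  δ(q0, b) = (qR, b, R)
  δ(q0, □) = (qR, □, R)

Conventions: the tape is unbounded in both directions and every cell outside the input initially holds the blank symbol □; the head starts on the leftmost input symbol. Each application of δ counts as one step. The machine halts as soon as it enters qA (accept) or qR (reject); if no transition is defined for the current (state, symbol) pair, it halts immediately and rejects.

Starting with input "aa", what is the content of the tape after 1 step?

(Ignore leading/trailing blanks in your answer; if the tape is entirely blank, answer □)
Step 0: [q0]aa (head at position 0)
Step 1: δ(q0, a) = (qA, a, R)  ⊢  a[qA]a (head at position 1)
Tape after 1 step (ignoring surrounding blanks): aa

Final answer: Tape: aa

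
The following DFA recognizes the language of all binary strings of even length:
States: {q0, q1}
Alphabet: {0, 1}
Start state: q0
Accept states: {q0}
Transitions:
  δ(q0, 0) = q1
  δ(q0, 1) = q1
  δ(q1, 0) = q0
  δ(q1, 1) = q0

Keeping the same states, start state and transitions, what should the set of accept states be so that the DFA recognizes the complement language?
The DFA is complete (every state has a transition on every symbol), so the complement
is recognized by the same DFA with accepting and non-accepting states swapped.
Original accept states: {q0}
Complement accept states = All states - Original accept states
= {q0, q1} - {q0}
= {q1}
Complement language: strings of ODD length

Final answer: {q1}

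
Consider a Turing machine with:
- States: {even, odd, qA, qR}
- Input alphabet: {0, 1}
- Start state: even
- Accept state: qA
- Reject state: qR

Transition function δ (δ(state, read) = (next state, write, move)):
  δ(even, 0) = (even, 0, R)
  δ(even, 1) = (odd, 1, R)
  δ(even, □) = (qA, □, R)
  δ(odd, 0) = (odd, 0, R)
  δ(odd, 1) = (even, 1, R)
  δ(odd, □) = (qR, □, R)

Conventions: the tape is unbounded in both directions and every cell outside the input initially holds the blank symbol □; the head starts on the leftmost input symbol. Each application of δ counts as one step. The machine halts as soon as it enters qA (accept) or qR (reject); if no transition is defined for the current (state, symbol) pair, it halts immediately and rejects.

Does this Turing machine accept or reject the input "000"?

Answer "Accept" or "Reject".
Step 0: [even]000 (head at position 0)
Step 1: δ(even, 0) = (even, 0, R)  ⊢  0[even]00 (head at position 1)
Step 2: δ(even, 0) = (even, 0, R)  ⊢  00[even]0 (head at position 2)
Step 3: δ(even, 0) = (even, 0, R)  ⊢  000[even]□ (head at position 3)
Step 4: δ(even, □) = (qA, □, R)  ⊢  000□[qA]□ (head at position 4)
The machine is in qA, so it halts and accepts.

Final answer: Accept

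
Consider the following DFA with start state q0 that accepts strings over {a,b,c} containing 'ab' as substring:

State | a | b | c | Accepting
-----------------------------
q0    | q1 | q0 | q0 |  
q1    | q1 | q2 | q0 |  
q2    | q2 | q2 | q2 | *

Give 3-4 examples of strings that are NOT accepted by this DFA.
Any strings that end in a non-accepting state work; for example:
"baac": q0 → q0 → q1 → q1 → q0; q0 is not accepting → rejected
"caaa": q0 → q0 → q1 → q1 → q1; q1 is not accepting → rejected
"ccba": q0 → q0 → q0 → q0 → q1; q1 is not accepting → rejected
"ccbc": q0 → q0 → q0 → q0 → q0; q0 is not accepting → rejected

Final answer: "baac", "caaa", "ccba", "ccbc"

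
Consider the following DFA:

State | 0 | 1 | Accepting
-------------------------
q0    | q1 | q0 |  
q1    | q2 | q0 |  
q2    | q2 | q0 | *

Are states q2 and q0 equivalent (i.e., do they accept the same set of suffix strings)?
Try the suffix ε (the empty string).
From q2: q2 — accepting.
From q0: q0 — not accepting.
The two states disagree on this suffix, so they are not equivalent.

Final answer: No. Distinguishing string: ε (the empty string) - accepted from q2 but not from q0.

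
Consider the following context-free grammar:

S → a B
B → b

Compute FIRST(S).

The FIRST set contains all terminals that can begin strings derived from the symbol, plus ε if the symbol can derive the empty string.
S has the single production S → a B, whose right-hand side begins with the terminal a. So FIRST(S) = {a}.

Final answer: {a}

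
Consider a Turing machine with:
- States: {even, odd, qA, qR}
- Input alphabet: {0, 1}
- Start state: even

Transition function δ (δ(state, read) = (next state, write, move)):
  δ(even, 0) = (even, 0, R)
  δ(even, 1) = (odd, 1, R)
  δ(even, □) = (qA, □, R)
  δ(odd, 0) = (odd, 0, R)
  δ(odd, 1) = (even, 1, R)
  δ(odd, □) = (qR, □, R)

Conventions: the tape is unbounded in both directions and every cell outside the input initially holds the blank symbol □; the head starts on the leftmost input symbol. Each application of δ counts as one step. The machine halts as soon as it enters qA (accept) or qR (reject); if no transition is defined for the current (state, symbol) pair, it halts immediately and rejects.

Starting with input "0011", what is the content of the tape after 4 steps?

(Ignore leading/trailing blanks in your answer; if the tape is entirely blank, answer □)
Step 0: [even]0011 (head at position 0)
Step 1: δ(even, 0) = (even, 0, R)  ⊢  0[even]011 (head at position 1)
Step 2: δ(even, 0) = (even, 0, R)  ⊢  00[even]11 (head at position 2)
Step 3: δ(even, 1) = (odd, 1, R)  ⊢  001[odd]1 (head at position 3)
Step 4: δ(odd, 1) = (even, 1, R)  ⊢  0011[even]□ (head at position 4)
Tape after 4 steps (ignoring surrounding blanks): 0011

Final answer: Tape: 0011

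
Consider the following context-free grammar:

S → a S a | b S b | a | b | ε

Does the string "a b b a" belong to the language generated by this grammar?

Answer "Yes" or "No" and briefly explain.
A derivation exists: S ⇒ a S a ⇒ a b S b a ⇒ a b b a (using S → a S a, S → b S b, then S → ε).

Final answer: Yes - a valid derivation exists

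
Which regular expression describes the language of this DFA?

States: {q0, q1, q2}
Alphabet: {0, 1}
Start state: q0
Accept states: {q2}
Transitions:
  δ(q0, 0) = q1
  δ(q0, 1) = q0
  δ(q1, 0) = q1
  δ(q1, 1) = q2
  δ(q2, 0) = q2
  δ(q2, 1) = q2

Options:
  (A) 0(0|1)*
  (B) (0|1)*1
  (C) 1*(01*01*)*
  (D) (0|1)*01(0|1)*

Testing sample strings against the DFA:
  '01' -> accepted
  '0000' -> rejected
  '1100' -> rejected
  '10111' -> accepted
Checking each option for a counterexample:
  (A) 0(0|1)*: '0' is rejected by the DFA but matches the regex → eliminated
  (B) (0|1)*1: '1' is rejected by the DFA but matches the regex → eliminated
  (C) 1*(01*01*)*: ε is rejected by the DFA but matches the regex → eliminated
  (D) (0|1)*01(0|1)*: agrees with the DFA on all strings of length ≤ 4
Only (D) (0|1)*01(0|1)* is consistent with the DFA.

Final answer: (D) (0|1)*01(0|1)*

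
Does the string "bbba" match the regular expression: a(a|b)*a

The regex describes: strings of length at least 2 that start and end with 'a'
No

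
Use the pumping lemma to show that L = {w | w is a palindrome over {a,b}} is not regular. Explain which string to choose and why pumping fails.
Language: L = {w | w is a palindrome over {a,b}} (strings that read the same forwards and backwards)
Step 1: Assume for contradiction that L is regular, with pumping length p.
Step 2: Choose s = a^p b a^p. Then s ∈ L (it reads the same forwards and backwards) and |s| ≥ p.
Step 3: Consider any decomposition s = xyz with |xy| ≤ p and |y| > 0. Since |xy| ≤ p and the first p symbols of s are all a's, y = a^k for some k with 1 ≤ k ≤ p.
Step 4: Pumping up (i = 2): xy²z = a^(p+k) b a^p. Its reverse is a^p b a^(p+k) ≠ a^(p+k) b a^p (the single b is no longer in the middle), so xy²z is not a palindrome and xy²z ∉ L.
This contradicts the pumping lemma, so L is not regular.

Final answer: Choose s = a^p b a^p. Since |xy| ≤ p, y = a^k with k ≥ 1. Then xy²z = a^(p+k) b a^p is not a palindrome, so ∉ L.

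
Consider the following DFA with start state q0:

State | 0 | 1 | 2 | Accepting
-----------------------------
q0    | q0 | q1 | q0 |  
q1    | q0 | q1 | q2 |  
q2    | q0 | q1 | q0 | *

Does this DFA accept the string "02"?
Start in q0.
Read '0': q0 → q0
Read '2': q0 → q0
Final state q0 is not accepting, so the string is rejected.

Final answer: No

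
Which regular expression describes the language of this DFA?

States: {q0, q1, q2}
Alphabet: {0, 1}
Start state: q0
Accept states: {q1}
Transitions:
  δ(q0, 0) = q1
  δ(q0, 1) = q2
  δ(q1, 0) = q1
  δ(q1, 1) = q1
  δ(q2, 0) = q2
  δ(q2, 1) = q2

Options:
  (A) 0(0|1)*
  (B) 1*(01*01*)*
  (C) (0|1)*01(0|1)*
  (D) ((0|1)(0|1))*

Testing sample strings against the DFA:
  '011' -> accepted
  '0001' -> accepted
  '1011' -> rejected
  '01' -> accepted
Checking each option for a counterexample:
  (A) 0(0|1)*: agrees with the DFA on all strings of length ≤ 4
  (B) 1*(01*01*)*: ε is rejected by the DFA but matches the regex → eliminated
  (C) (0|1)*01(0|1)*: '0' is accepted by the DFA but does not match the regex → eliminated
  (D) ((0|1)(0|1))*: ε is rejected by the DFA but matches the regex → eliminated
Only (A) 0(0|1)* is consistent with the DFA.

Final answer: (A) 0(0|1)*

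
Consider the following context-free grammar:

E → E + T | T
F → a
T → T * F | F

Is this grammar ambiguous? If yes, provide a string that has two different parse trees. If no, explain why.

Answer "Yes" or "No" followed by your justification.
This is the standard stratified expression grammar: '+' is introduced only by the left-recursive rule E → E + T and '*' only by the left-recursive rule T → T * F, with F → a. For any string, the last '+' must be the one produced at the root E (everything after it is a T containing no '+'), and likewise within each T the last '*' is produced at its root. This fixes the parse tree uniquely (left-associative, '*' binding tighter than '+'), so every string has exactly one parse tree.

Final answer: No - the grammar is unambiguous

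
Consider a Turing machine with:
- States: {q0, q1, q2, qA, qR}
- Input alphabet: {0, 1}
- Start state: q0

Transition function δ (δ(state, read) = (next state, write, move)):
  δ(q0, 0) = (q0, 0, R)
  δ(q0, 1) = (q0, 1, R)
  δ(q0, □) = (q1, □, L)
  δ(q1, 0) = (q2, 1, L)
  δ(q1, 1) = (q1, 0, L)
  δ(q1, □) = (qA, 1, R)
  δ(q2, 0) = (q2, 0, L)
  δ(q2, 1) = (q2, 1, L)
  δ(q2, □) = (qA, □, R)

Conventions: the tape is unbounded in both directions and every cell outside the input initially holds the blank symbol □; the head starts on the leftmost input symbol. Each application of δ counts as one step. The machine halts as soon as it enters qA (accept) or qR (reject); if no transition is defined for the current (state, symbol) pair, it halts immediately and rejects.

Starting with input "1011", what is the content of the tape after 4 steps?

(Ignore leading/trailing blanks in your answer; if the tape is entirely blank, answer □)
Step 0: [q0]1011 (head at position 0)
Step 1: δ(q0, 1) = (q0, 1, R)  ⊢  1[q0]011 (head at position 1)
Step 2: δ(q0, 0) = (q0, 0, R)  ⊢  10[q0]11 (head at position 2)
Step 3: δ(q0, 1) = (q0, 1, R)  ⊢  101[q0]1 (head at position 3)
Step 4: δ(q0, 1) = (q0, 1, R)  ⊢  1011[q0]□ (head at position 4)
Tape after 4 steps (ignoring surrounding blanks): 1011

Final answer: Tape: 1011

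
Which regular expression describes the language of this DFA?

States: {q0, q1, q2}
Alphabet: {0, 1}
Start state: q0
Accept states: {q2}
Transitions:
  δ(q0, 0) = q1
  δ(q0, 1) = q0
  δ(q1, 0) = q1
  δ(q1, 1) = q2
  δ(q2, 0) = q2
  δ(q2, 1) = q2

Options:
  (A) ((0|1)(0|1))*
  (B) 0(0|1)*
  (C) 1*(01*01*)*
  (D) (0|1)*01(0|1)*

Testing sample strings against the DFA:
  '00' -> rejected
  '0001' -> accepted
  '0000' -> rejected
  '00' -> rejected
Checking each option for a counterexample:
  (A) ((0|1)(0|1))*: ε is rejected by the DFA but matches the regex → eliminated
  (B) 0(0|1)*: '0' is rejected by the DFA but matches the regex → eliminated
  (C) 1*(01*01*)*: ε is rejected by the DFA but matches the regex → eliminated
  (D) (0|1)*01(0|1)*: agrees with the DFA on all strings of length ≤ 4
Only (D) (0|1)*01(0|1)* is consistent with the DFA.

Final answer: (D) (0|1)*01(0|1)*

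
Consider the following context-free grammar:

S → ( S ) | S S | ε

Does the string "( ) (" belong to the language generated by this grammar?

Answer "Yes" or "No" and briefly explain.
Each production adds parentheses only in matched pairs (S → ( S )) or none at all, so every derived string has equally many '(' and ')'. The string ( ) ( has two '(' and one ')', so it cannot be derived.

Final answer: No - no valid derivation exists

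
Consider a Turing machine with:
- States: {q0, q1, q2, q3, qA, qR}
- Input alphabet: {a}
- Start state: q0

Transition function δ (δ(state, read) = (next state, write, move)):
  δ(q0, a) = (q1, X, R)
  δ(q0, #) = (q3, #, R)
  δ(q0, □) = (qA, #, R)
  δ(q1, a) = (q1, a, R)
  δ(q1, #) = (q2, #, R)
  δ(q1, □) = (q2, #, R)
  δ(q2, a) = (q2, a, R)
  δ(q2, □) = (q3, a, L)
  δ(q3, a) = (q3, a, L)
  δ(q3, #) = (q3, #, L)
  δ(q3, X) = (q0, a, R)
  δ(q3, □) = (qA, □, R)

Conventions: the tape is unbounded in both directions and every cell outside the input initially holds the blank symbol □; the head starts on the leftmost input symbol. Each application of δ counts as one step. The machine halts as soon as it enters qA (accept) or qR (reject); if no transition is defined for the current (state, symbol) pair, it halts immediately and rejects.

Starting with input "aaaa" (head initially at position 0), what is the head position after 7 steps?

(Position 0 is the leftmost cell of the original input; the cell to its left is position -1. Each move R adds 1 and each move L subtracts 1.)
Step 0: [q0]aaaa (head at position 0)
Step 1: δ(q0, a) = (q1, X, R)  ⊢  X[q1]aaa (head at position 1)
Step 2: δ(q1, a) = (q1, a, R)  ⊢  Xa[q1]aa (head at position 2)
Step 3: δ(q1, a) = (q1, a, R)  ⊢  Xaa[q1]a (head at position 3)
Step 4: δ(q1, a) = (q1, a, R)  ⊢  Xaaa[q1]□ (head at position 4)
Step 5: δ(q1, □) = (q2, #, R)  ⊢  Xaaa#[q2]□ (head at position 5)
Step 6: δ(q2, □) = (q3, a, L)  ⊢  Xaaa[q3]#a (head at position 4)
Step 7: δ(q3, #) = (q3, #, L)  ⊢  Xaa[q3]a#a (head at position 3)
Head position after 7 steps: 3

Final answer: Position 3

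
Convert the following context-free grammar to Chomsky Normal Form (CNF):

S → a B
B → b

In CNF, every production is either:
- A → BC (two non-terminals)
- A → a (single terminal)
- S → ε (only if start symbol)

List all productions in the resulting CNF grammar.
The grammar has no ε-productions or unit productions to eliminate.
S → a B has terminal a in a right-hand side of length ≥ 2: introduce T_a → a and use T_a in place of a.
B → b is already in CNF (single terminal) – keep it.
S → a B becomes S → T_a B.
Resulting CNF grammar (3 productions): T_a → a; B → b; S → T_a B

Final answer: T_a → a; B → b; S → T_a B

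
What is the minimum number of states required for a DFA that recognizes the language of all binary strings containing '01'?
Language: binary strings containing '01'
Lower bound (Myhill–Nerode): the prefixes ε, 0, 01 are pairwise distinguishable:
  ε vs 01: suffix ε distinguishes them (ε is rejected, 01 is accepted)
  0 vs 01: suffix ε distinguishes them (0 is rejected, 01 is accepted)
  ε vs 0: suffix 1 distinguishes them (ε·1 = 1 is rejected, 0·1 = 01 is accepted)
So any DFA needs at least 3 states.
Upper bound: a DFA with 3 states exists (one state per class above: 'no progress', 'last symbol 0', and 'seen 01' (accepting sink)).
Minimum states: 3

Final answer: 3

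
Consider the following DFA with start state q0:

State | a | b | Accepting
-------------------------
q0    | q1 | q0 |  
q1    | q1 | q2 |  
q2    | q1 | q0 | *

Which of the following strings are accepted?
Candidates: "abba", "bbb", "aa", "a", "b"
"abba": q0 → q1 → q2 → q0 → q1; q1 is not accepting → rejected
"bbb": q0 → q0 → q0 → q0; q0 is not accepting → rejected
"aa": q0 → q1 → q1; q1 is not accepting → rejected
"a": q0 → q1; q1 is not accepting → rejected
"b": q0 → q0; q0 is not accepting → rejected

Final answer: None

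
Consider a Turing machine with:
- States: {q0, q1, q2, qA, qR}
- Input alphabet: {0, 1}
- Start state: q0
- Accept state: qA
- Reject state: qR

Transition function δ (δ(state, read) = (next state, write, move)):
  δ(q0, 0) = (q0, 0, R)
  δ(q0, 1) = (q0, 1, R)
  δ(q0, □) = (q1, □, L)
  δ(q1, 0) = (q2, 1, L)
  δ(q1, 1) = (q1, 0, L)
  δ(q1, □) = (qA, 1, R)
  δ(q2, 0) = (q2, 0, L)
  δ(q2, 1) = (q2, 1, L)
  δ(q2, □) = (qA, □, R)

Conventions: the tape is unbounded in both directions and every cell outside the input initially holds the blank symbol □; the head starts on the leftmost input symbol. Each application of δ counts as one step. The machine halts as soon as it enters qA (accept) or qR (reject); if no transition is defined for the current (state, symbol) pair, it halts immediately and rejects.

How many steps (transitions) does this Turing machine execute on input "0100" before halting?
Step 0: [q0]0100 (head at position 0)
Step 1: δ(q0, 0) = (q0, 0, R)  ⊢  0[q0]100 (head at position 1)
Step 2: δ(q0, 1) = (q0, 1, R)  ⊢  01[q0]00 (head at position 2)
Step 3: δ(q0, 0) = (q0, 0, R)  ⊢  010[q0]0 (head at position 3)
Step 4: δ(q0, 0) = (q0, 0, R)  ⊢  0100[q0]□ (head at position 4)
Step 5: δ(q0, □) = (q1, □, L)  ⊢  010[q1]0□ (head at position 3)
Step 6: δ(q1, 0) = (q2, 1, L)  ⊢  01[q2]01□ (head at position 2)
Step 7: δ(q2, 0) = (q2, 0, L)  ⊢  0[q2]101□ (head at position 1)
Step 8: δ(q2, 1) = (q2, 1, L)  ⊢  [q2]0101□ (head at position 0)
Step 9: δ(q2, 0) = (q2, 0, L)  ⊢  [q2]□0101□ (head at position -1)
Step 10: δ(q2, □) = (qA, □, R)  ⊢  □[qA]0101□ (head at position 0)
The machine is in qA, so it halts and accepts.
Number of transitions executed: 10.

Final answer: 10 steps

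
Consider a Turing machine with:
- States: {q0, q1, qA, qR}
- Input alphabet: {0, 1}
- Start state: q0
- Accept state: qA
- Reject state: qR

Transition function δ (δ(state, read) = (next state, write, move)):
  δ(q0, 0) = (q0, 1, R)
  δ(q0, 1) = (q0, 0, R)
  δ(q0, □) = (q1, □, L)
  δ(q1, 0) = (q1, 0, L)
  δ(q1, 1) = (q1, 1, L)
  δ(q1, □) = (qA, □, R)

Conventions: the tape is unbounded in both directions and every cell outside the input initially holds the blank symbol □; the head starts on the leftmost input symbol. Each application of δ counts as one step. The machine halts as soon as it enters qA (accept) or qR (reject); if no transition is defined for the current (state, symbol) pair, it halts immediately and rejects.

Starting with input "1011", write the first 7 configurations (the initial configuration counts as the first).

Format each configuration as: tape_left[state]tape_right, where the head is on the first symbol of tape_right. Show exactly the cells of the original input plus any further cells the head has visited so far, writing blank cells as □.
Step 0: [q0]1011 (head at position 0)
Step 1: δ(q0, 1) = (q0, 0, R)  ⊢  0[q0]011 (head at position 1)
Step 2: δ(q0, 0) = (q0, 1, R)  ⊢  01[q0]11 (head at position 2)
Step 3: δ(q0, 1) = (q0, 0, R)  ⊢  010[q0]1 (head at position 3)
Step 4: δ(q0, 1) = (q0, 0, R)  ⊢  0100[q0]□ (head at position 4)
Step 5: δ(q0, □) = (q1, □, L)  ⊢  010[q1]0□ (head at position 3)
Step 6: δ(q1, 0) = (q1, 0, L)  ⊢  01[q1]00□ (head at position 2)

Final answer: [q0]1011 ⊢ 0[q0]011 ⊢ 01[q0]11 ⊢ 010[q0]1 ⊢ 0100[q0]□ ⊢ 010[q1]0□ ⊢ 01[q1]00□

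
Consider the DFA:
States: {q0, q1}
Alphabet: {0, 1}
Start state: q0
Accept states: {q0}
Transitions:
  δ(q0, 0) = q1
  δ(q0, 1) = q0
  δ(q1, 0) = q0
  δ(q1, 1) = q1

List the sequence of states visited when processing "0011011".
Starting at q0
Read '0': q0 -> q1
Read '0': q1 -> q0
Read '1': q0 -> q0
Read '1': q0 -> q0
Read '0': q0 -> q1
Read '1': q1 -> q1
Read '1': q1 -> q1

Final answer: q0 -> q1 -> q0 -> q0 -> q0 -> q1 -> q1 -> q1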